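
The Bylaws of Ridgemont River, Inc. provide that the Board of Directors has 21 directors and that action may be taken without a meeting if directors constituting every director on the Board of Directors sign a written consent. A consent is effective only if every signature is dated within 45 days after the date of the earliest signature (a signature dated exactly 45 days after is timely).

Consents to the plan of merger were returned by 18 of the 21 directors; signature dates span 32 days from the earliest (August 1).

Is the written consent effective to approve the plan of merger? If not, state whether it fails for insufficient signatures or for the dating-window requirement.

Not effective — insufficient signatures.

Signatures required: every one of 21 — unanimous means all 21, so 21 needed; 18 signed. Insufficient.
Dating window: the latest signature is 32 days after the earliest; the limit is 45 days. Within the window.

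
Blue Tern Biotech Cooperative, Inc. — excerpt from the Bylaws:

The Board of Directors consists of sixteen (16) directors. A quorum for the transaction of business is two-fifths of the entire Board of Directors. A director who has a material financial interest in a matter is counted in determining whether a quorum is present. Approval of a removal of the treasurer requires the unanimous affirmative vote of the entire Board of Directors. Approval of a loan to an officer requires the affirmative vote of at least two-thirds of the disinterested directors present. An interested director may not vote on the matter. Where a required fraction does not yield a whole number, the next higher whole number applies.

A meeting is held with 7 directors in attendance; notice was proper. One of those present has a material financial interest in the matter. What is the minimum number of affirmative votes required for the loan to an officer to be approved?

4

The loan to an officer requires two-thirds of the disinterested directors present (7 − 1 = 6).
2/3 of 6 = 4.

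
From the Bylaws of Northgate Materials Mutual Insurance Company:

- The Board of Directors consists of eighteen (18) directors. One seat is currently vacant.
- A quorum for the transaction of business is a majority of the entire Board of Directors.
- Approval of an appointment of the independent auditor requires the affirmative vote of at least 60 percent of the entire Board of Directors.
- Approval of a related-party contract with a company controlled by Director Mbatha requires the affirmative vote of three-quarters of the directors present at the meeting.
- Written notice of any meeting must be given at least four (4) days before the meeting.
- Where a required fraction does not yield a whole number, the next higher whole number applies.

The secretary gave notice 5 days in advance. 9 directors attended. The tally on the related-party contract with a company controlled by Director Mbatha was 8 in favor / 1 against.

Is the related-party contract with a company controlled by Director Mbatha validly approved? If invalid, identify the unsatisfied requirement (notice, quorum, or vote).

Notice: 5 days given; 4 required (5 ≥ 4). Satisfied.
Quorum: 9 present; quorum is 10. Not satisfied.
Vote: the related-party contract with a company controlled by Director Mbatha requires three-fourths of the directors present (9). 3/4 of 9 = 6.75, rounded up to 7, so 7 affirmative votes are needed; 8 voted in favor. Satisfied. (Moot — without a quorum no business can be validly transacted.)

Invalid — quorum requirement not satisfied.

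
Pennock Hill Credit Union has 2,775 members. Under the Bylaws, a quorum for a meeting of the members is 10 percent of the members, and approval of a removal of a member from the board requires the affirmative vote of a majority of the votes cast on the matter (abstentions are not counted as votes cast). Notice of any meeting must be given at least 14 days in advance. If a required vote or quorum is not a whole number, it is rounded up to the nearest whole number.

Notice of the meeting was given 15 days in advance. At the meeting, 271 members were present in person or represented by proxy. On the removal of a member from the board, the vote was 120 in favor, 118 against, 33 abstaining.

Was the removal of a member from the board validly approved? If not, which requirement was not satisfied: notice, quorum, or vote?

Notice: 15 days given; 14 required. Satisfied.
Quorum: 10% of 2,775 = 277.50, rounded up to 278; 271 present. Not satisfied.
Vote: requires a majority of the votes cast (271 − 33 abstaining = 238); a majority of 238 is 120, so 120 needed; 120 in favor. Satisfied.

Invalid — quorum requirement not satisfied.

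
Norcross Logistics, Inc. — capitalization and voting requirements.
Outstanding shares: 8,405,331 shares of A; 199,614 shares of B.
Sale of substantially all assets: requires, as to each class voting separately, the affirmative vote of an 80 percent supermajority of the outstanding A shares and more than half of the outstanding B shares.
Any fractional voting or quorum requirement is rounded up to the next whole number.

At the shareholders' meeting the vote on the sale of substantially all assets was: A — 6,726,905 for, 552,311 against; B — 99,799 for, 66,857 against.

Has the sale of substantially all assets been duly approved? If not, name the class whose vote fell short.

Not approved — the B shares did not give the required vote.

A: 4/5 of 8405331 = 6724264.80, rounded up to 6724265; 6,724,265 required, 6,726,905 in favor — approved.
B: a majority of 199614 is 99808; 99,808 required, 99,799 in favor — not approved.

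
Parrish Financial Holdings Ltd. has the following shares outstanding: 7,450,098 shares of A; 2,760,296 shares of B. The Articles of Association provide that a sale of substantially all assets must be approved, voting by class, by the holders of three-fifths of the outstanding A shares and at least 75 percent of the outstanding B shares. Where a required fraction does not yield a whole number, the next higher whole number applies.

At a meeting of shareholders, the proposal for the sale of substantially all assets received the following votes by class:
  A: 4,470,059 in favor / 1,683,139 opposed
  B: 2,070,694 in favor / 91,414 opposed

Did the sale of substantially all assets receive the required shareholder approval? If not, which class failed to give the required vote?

Approved — every class gave the required vote.

A: 3/5 of 7450098 = 4470058.80, rounded up to 4470059; 4,470,059 required, 4,470,059 in favor — approved.
B: 3/4 of 2760296 = 2070222; 2,070,222 required, 2,070,694 in favor — approved.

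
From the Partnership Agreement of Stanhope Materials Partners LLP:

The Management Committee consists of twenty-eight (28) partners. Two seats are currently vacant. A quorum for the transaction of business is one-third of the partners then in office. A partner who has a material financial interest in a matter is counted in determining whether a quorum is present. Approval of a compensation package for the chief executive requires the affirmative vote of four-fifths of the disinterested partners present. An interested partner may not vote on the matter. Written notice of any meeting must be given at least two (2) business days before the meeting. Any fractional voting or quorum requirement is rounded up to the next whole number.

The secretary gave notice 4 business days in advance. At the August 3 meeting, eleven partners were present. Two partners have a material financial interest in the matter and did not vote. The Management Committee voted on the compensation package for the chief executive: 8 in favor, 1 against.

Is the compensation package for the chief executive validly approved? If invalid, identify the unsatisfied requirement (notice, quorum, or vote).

Notice: 4 business days given; 2 required (4 ≥ 2). Satisfied.
Quorum: 11 present (interested partners count toward quorum); quorum is 9. Satisfied.
Vote: the compensation package for the chief executive requires four-fifths of the disinterested partners present (11 − 2 = 9). 4/5 of 9 = 7.20, rounded up to 8, so 8 affirmative votes are needed; 8 voted in favor. Satisfied.

Valid — all requirements satisfied.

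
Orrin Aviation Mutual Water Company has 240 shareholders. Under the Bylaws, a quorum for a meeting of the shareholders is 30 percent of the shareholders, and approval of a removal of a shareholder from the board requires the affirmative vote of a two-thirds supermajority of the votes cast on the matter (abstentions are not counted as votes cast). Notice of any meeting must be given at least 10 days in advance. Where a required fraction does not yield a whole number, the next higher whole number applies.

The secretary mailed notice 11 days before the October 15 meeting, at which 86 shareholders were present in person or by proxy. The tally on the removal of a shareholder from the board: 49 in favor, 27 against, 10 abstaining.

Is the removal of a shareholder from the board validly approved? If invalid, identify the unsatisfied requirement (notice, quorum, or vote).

Notice: 11 days given; 10 required. Satisfied.
Quorum: 30% of 240 = 72; 86 present. Satisfied.
Vote: requires two-thirds of the votes cast (86 − 10 abstaining = 76); 2/3 of 76 = 50.67, rounded up to 51, so 51 needed; 49 in favor. Not satisfied.

Invalid — vote requirement not satisfied.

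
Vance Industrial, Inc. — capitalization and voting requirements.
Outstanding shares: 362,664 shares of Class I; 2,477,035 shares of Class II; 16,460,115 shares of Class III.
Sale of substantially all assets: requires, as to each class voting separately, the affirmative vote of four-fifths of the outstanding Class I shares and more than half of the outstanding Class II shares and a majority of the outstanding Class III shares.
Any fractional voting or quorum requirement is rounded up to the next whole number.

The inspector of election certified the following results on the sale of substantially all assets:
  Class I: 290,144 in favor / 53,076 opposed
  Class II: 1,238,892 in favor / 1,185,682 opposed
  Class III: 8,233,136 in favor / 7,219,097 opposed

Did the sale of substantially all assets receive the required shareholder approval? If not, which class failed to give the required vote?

Approved — every class gave the required vote.

Class I: 4/5 of 362664 = 290131.20, rounded up to 290132; 290,132 required, 290,144 in favor — approved.
Class II: a majority of 2477035 is 1238518; 1,238,518 required, 1,238,892 in favor — approved.
Class III: a majority of 16460115 is 8230058; 8,230,058 required, 8,233,136 in favor — approved.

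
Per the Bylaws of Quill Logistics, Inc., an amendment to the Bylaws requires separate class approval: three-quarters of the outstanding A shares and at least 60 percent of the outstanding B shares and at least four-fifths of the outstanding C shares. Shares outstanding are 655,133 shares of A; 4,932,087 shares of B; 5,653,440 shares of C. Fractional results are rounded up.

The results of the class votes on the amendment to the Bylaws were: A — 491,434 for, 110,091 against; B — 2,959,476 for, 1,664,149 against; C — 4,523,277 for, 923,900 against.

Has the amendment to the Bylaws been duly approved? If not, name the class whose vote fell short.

Approved — every class gave the required vote.

A: 3/4 of 655133 = 491349.75, rounded up to 491350; 491,350 required, 491,434 in favor — approved.
B: 3/5 of 4932087 = 2959252.20, rounded up to 2959253; 2,959,253 required, 2,959,476 in favor — approved.
C: 4/5 of 5653440 = 4522752; 4,522,752 required, 4,523,277 in favor — approved.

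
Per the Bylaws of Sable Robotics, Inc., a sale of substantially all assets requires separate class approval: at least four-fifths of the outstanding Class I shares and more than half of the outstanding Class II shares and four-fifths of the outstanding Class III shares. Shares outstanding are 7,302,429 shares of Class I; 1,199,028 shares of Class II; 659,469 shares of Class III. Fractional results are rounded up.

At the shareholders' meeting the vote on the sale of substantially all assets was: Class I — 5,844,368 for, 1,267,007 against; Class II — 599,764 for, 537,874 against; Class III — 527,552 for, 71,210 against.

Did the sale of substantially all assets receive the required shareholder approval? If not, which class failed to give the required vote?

Not approved — the Class III shares did not give the required vote.

Class I: 4/5 of 7302429 = 5841943.20, rounded up to 5841944; 5,841,944 required, 5,844,368 in favor — approved.
Class II: a majority of 1199028 is 599515; 599,515 required, 599,764 in favor — approved.
Class III: 4/5 of 659469 = 527575.20, rounded up to 527576; 527,576 required, 527,552 in favor — not approved.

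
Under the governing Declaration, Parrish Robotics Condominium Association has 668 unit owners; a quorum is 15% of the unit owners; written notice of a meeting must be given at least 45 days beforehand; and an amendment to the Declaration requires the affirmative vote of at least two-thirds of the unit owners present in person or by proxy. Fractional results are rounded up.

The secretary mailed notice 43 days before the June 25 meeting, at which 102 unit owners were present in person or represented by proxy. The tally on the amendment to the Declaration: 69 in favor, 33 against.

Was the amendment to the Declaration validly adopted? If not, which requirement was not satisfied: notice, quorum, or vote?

Invalid — notice requirement not satisfied.

Notice: 43 days given; 45 required. Not satisfied.
Quorum: 15% of 668 = 100.20, rounded up to 101; 102 present. Satisfied.
Vote: requires two-thirds of those present (102); 2/3 of 102 = 68, so 68 needed; 69 in favor. Satisfied.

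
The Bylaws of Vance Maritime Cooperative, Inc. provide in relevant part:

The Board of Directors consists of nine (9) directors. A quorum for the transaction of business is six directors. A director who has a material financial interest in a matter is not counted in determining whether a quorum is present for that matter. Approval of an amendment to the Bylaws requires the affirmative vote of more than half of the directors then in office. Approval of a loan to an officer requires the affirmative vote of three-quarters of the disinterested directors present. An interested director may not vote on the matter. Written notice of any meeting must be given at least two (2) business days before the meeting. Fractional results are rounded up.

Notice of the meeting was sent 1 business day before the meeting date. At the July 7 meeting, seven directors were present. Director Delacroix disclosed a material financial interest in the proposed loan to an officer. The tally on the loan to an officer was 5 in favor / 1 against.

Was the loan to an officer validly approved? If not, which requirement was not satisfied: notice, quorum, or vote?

Notice: 1 business day given; 2 required (1 < 2). Not satisfied.
Quorum: 7 present, but the 1 interested director does not count, leaving 6. Quorum is 6. Satisfied.
Vote: the loan to an officer requires three-fourths of the disinterested directors present (7 − 1 = 6). 3/4 of 6 = 4.50, rounded up to 5, so 5 affirmative votes are needed; 5 voted in favor. Satisfied.

Invalid — notice requirement not satisfied.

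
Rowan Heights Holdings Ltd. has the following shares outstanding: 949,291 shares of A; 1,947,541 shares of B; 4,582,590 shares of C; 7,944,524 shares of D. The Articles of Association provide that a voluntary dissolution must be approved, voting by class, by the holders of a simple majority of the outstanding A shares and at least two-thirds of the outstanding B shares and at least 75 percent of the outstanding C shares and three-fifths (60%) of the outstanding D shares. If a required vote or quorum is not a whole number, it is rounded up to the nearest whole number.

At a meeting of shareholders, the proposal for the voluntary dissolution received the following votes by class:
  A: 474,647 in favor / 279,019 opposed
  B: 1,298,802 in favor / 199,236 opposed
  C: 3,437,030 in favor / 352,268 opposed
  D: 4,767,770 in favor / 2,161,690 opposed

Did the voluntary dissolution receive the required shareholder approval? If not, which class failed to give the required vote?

Approved — every class gave the required vote.

A: a majority of 949291 is 474646; 474,646 required, 474,647 in favor — approved.
B: 2/3 of 1947541 = 1298360.67, rounded up to 1298361; 1,298,361 required, 1,298,802 in favor — approved.
C: 3/4 of 4582590 = 3436942.50, rounded up to 3436943; 3,436,943 required, 3,437,030 in favor — approved.
D: 3/5 of 7944524 = 4766714.40, rounded up to 4766715; 4,766,715 required, 4,767,770 in favor — approved.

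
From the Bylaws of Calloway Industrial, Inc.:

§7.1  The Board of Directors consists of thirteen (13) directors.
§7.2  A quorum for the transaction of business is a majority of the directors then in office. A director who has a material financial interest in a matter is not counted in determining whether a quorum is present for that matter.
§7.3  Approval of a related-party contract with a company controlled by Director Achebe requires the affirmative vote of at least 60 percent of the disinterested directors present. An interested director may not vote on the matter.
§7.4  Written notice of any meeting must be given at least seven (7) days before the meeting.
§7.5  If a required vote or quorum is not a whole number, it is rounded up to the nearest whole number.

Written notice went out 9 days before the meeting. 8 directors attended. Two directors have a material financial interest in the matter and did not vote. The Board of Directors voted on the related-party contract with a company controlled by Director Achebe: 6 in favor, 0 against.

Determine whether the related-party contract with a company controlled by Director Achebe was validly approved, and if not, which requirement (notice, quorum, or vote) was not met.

Notice: 9 days given; 7 required (9 ≥ 7). Satisfied.
Quorum: 8 present, but the 2 interested directors do not count, leaving 6. Quorum is 7. Not satisfied.
Vote: the related-party contract with a company controlled by Director Achebe requires three-fifths of the disinterested directors present (8 − 2 = 6). 3/5 of 6 = 3.60, rounded up to 4, so 4 affirmative votes are needed; 6 voted in favor. Satisfied. (Moot — without a quorum no business can be validly transacted.)

Invalid — quorum requirement not satisfied.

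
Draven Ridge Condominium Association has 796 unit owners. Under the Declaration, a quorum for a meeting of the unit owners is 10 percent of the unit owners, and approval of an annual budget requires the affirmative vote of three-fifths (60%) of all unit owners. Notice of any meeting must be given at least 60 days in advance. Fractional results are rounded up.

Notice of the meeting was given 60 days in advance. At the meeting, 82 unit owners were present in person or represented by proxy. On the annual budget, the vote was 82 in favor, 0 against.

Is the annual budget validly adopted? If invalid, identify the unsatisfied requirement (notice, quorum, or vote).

Invalid — vote requirement not satisfied.

Notice: 60 days given; 60 required. Satisfied.
Quorum: 10% of 796 = 79.60, rounded up to 80; 82 present. Satisfied.
Vote: requires three-fifths of all unit owners (796); 3/5 of 796 = 477.60, rounded up to 478, so 478 needed; 82 in favor. Not satisfied.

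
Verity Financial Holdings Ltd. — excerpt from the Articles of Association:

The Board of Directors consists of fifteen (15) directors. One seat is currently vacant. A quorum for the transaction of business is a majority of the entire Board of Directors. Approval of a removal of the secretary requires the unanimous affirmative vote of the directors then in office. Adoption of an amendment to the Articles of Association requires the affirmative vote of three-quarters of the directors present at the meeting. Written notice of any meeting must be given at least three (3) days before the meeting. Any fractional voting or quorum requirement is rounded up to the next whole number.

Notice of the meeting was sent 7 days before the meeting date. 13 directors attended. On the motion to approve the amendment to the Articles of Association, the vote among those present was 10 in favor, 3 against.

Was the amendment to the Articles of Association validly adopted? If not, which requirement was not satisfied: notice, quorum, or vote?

Valid — all requirements satisfied.

Notice: 7 days given; 3 required (7 ≥ 3). Satisfied.
Quorum: 13 present; quorum is 8. Satisfied.
Vote: the amendment to the Articles of Association requires three-fourths of the directors present (13). 3/4 of 13 = 9.75, rounded up to 10, so 10 affirmative votes are needed; 10 voted in favor. Satisfied.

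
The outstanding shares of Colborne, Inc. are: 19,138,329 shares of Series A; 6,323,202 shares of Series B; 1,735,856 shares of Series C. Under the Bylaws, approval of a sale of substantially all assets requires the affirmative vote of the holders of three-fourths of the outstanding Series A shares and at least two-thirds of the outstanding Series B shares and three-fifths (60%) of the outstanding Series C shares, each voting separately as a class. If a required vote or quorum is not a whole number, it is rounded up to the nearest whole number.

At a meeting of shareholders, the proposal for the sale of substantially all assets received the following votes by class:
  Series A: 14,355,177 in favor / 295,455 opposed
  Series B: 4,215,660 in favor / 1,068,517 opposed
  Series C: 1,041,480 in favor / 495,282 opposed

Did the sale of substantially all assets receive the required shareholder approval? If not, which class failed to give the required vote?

Not approved — the Series C shares did not give the required vote.

Series A: 3/4 of 19138329 = 14353746.75, rounded up to 14353747; 14,353,747 required, 14,355,177 in favor — approved.
Series B: 2/3 of 6323202 = 4215468; 4,215,468 required, 4,215,660 in favor — approved.
Series C: 3/5 of 1735856 = 1041513.60, rounded up to 1041514; 1,041,514 required, 1,041,480 in favor — not approved.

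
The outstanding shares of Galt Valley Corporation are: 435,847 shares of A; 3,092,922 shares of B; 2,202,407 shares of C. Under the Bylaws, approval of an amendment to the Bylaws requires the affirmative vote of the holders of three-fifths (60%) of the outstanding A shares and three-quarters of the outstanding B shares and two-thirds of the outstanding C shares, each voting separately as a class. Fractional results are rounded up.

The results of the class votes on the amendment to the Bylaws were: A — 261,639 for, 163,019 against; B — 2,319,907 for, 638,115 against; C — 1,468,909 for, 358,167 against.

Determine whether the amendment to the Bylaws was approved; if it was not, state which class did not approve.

A: 3/5 of 435847 = 261508.20, rounded up to 261509; 261,509 required, 261,639 in favor — approved.
B: 3/4 of 3092922 = 2319691.50, rounded up to 2319692; 2,319,692 required, 2,319,907 in favor — approved.
C: 2/3 of 2202407 = 1468271.33, rounded up to 1468272; 1,468,272 required, 1,468,909 in favor — approved.

Approved — every class gave the required vote.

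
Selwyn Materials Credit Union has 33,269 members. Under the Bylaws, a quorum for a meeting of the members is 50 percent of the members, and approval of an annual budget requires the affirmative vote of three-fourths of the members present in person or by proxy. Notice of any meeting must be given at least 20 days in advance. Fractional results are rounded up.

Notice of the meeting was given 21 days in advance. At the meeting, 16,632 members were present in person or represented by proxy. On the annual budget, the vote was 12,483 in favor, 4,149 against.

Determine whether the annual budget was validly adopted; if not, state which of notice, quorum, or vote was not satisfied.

Notice: 21 days given; 20 required. Satisfied.
Quorum: 50% of 33,269 = 16,634.50, rounded up to 16,635; 16,632 present. Not satisfied.
Vote: requires three-fourths of those present (16,632); 3/4 of 16632 = 12474, so 12,474 needed; 12,483 in favor. Satisfied.

Invalid — quorum requirement not satisfied.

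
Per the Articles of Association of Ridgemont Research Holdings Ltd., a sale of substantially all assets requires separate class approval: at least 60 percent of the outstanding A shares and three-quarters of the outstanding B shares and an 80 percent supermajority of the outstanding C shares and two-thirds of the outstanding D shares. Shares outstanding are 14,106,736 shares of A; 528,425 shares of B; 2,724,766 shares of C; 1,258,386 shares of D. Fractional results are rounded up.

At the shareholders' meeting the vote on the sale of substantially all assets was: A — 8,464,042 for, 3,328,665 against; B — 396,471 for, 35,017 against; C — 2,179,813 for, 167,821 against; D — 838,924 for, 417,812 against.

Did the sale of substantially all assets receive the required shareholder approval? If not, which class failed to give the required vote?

Approved — every class gave the required vote.

A: 3/5 of 14106736 = 8464041.60, rounded up to 8464042; 8,464,042 required, 8,464,042 in favor — approved.
B: 3/4 of 528425 = 396318.75, rounded up to 396319; 396,319 required, 396,471 in favor — approved.
C: 4/5 of 2724766 = 2179812.80, rounded up to 2179813; 2,179,813 required, 2,179,813 in favor — approved.
D: 2/3 of 1258386 = 838924; 838,924 required, 838,924 in favor — approved.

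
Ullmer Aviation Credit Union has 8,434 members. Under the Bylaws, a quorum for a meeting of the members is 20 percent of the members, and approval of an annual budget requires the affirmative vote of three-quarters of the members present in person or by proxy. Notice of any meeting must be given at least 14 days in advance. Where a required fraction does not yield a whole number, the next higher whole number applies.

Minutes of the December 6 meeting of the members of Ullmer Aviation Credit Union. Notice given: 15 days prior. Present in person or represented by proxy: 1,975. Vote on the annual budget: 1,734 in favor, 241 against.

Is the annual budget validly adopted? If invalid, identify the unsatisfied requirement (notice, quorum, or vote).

Notice: 15 days given; 14 required. Satisfied.
Quorum: 20% of 8,434 = 1,686.80, rounded up to 1,687; 1,975 present. Satisfied.
Vote: requires three-fourths of those present (1,975); 3/4 of 1975 = 1481.25, rounded up to 1482, so 1,482 needed; 1,734 in favor. Satisfied.

Valid — all requirements satisfied.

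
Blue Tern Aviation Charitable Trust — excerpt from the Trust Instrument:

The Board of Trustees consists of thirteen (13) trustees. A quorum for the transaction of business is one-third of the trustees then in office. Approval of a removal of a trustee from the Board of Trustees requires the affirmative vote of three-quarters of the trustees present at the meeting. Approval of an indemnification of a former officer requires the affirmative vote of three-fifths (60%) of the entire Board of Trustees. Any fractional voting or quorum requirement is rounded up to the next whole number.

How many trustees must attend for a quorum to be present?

1/3 of 13 = 4.33, rounded up to 5.

5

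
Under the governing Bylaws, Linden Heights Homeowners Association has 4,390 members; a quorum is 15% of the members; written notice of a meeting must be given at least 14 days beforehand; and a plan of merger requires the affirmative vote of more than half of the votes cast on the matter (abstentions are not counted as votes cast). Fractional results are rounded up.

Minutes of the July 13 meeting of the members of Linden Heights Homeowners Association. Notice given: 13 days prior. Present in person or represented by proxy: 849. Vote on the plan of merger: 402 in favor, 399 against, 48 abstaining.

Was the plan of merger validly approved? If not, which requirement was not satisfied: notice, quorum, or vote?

Notice: 13 days given; 14 required. Not satisfied.
Quorum: 15% of 4,390 = 658.50, rounded up to 659; 849 present. Satisfied.
Vote: requires a majority of the votes cast (849 − 48 abstaining = 801); a majority of 801 is 401, so 401 needed; 402 in favor. Satisfied.

Invalid — notice requirement not satisfied.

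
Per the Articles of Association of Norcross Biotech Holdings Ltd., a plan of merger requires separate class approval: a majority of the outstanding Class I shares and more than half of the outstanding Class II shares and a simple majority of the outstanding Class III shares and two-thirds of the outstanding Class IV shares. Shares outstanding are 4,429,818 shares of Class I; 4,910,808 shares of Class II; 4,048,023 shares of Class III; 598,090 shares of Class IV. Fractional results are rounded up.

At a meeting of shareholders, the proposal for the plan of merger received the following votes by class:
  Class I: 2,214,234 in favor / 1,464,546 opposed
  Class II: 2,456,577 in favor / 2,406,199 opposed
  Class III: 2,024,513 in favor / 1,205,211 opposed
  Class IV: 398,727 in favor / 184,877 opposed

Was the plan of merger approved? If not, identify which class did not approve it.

Class I: a majority of 4429818 is 2214910; 2,214,910 required, 2,214,234 in favor — not approved.
Class II: a majority of 4910808 is 2455405; 2,455,405 required, 2,456,577 in favor — approved.
Class III: a majority of 4048023 is 2024012; 2,024,012 required, 2,024,513 in favor — approved.
Class IV: 2/3 of 598090 = 398726.67, rounded up to 398727; 398,727 required, 398,727 in favor — approved.

Not approved — the Class I shares did not give the required vote.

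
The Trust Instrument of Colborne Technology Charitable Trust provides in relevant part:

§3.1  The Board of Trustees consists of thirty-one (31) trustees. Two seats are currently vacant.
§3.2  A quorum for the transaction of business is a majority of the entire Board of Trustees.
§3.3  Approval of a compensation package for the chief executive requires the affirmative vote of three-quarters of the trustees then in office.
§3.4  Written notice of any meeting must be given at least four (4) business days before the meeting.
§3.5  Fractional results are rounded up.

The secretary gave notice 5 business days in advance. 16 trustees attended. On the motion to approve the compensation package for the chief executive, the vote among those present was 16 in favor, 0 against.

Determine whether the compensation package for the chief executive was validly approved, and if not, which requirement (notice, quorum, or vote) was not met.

Invalid — vote requirement not satisfied.

Notice: 5 business days given; 4 required (5 ≥ 4). Satisfied.
Quorum: 16 present; quorum is 16. Satisfied.
Vote: the compensation package for the chief executive requires three-fourths of the trustees then in office (29). 3/4 of 29 = 21.75, rounded up to 22, so 22 affirmative votes are needed; 16 voted in favor. Not satisfied.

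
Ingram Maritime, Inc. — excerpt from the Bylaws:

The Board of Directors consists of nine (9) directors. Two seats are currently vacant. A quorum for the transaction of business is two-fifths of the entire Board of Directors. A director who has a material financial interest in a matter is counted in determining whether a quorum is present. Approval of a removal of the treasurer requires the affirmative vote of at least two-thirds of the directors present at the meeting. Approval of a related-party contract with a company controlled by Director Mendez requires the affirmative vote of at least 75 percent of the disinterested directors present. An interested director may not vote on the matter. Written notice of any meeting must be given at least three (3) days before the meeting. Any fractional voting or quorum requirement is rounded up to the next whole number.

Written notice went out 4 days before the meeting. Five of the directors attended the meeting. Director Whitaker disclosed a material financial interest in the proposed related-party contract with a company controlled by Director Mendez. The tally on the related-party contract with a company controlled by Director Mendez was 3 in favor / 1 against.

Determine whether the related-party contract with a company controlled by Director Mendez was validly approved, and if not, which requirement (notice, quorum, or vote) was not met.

Notice: 4 days given; 3 required (4 ≥ 3). Satisfied.
Quorum: 5 present (interested directors count toward quorum); quorum is 4. Satisfied.
Vote: the related-party contract with a company controlled by Director Mendez requires three-fourths of the disinterested directors present (5 − 1 = 4). 3/4 of 4 = 3, so 3 affirmative votes are needed; 3 voted in favor. Satisfied.

Valid — all requirements satisfied.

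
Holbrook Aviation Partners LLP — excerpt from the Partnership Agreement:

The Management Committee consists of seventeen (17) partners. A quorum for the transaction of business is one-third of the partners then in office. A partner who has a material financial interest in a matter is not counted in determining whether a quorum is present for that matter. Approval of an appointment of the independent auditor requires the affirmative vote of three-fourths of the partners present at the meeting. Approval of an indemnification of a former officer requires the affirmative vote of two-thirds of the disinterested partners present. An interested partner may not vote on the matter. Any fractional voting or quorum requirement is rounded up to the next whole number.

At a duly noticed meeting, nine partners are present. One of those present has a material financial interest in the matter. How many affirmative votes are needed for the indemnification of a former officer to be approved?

6

The indemnification of a former officer requires two-thirds of the disinterested partners present (9 − 1 = 8).
2/3 of 8 = 5.33, rounded up to 6.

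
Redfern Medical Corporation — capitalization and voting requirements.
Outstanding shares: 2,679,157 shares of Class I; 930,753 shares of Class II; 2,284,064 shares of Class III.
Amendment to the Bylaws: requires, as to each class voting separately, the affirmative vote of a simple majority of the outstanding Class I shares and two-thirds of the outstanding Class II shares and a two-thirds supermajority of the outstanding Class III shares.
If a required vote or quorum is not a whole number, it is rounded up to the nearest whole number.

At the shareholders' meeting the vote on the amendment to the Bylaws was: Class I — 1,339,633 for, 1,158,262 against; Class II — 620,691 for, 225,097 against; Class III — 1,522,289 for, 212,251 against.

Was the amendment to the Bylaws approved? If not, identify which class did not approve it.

Class I: a majority of 2679157 is 1339579; 1,339,579 required, 1,339,633 in favor — approved.
Class II: 2/3 of 930753 = 620502; 620,502 required, 620,691 in favor — approved.
Class III: 2/3 of 2284064 = 1522709.33, rounded up to 1522710; 1,522,710 required, 1,522,289 in favor — not approved.

Not approved — the Class III shares did not give the required vote.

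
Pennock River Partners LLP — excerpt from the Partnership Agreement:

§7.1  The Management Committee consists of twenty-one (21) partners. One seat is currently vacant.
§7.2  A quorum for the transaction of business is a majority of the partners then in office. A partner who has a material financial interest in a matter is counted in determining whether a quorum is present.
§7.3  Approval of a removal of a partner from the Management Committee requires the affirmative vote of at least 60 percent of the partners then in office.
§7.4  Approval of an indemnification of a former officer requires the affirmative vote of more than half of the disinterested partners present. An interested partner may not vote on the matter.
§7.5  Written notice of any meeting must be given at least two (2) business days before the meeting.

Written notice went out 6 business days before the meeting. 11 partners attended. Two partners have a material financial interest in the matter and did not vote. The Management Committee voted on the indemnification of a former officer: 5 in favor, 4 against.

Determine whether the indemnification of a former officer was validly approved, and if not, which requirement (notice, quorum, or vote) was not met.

Notice: 6 business days given; 2 required (6 ≥ 2). Satisfied.
Quorum: 11 present (interested partners count toward quorum); quorum is 11. Satisfied.
Vote: the indemnification of a former officer requires a majority of the disinterested partners present (11 − 2 = 9). A majority of 9 is 5, so 5 affirmative votes are needed; 5 voted in favor. Satisfied.

Valid — all requirements satisfied.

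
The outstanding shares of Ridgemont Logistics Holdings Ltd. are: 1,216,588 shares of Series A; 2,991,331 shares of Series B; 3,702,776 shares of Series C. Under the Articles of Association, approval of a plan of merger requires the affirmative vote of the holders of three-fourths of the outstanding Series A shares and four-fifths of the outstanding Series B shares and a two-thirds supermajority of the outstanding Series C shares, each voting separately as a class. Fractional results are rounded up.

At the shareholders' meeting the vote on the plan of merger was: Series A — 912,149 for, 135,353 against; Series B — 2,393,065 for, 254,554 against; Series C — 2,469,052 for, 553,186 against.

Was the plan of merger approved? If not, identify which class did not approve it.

Series A: 3/4 of 1216588 = 912441; 912,441 required, 912,149 in favor — not approved.
Series B: 4/5 of 2991331 = 2393064.80, rounded up to 2393065; 2,393,065 required, 2,393,065 in favor — approved.
Series C: 2/3 of 3702776 = 2468517.33, rounded up to 2468518; 2,468,518 required, 2,469,052 in favor — approved.

Not approved — the Series A shares did not give the required vote.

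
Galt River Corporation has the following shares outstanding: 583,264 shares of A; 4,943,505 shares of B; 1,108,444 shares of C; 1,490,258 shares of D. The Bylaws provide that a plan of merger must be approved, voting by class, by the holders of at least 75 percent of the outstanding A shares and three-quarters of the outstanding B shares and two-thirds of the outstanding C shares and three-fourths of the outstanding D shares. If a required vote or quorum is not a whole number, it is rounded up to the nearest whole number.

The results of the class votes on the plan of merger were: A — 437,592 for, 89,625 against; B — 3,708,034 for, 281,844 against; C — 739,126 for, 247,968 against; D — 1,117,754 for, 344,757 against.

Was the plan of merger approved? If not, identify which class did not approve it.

Approved — every class gave the required vote.

A: 3/4 of 583264 = 437448; 437,448 required, 437,592 in favor — approved.
B: 3/4 of 4943505 = 3707628.75, rounded up to 3707629; 3,707,629 required, 3,708,034 in favor — approved.
C: 2/3 of 1108444 = 738962.67, rounded up to 738963; 738,963 required, 739,126 in favor — approved.
D: 3/4 of 1490258 = 1117693.50, rounded up to 1117694; 1,117,694 required, 1,117,754 in favor — approved.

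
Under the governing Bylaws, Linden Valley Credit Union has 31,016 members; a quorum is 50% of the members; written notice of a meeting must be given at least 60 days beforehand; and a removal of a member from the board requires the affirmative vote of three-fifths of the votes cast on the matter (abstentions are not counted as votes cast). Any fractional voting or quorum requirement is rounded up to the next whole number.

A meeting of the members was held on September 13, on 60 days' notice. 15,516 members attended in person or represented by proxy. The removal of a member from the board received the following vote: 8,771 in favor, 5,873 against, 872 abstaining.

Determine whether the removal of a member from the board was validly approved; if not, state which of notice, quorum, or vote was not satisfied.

Notice: 60 days given; 60 required. Satisfied.
Quorum: 50% of 31,016 = 15,508; 15,516 present. Satisfied.
Vote: requires three-fifths of the votes cast (15,516 − 872 abstaining = 14,644); 3/5 of 14644 = 8786.40, rounded up to 8787, so 8,787 needed; 8,771 in favor. Not satisfied.

Invalid — vote requirement not satisfied.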